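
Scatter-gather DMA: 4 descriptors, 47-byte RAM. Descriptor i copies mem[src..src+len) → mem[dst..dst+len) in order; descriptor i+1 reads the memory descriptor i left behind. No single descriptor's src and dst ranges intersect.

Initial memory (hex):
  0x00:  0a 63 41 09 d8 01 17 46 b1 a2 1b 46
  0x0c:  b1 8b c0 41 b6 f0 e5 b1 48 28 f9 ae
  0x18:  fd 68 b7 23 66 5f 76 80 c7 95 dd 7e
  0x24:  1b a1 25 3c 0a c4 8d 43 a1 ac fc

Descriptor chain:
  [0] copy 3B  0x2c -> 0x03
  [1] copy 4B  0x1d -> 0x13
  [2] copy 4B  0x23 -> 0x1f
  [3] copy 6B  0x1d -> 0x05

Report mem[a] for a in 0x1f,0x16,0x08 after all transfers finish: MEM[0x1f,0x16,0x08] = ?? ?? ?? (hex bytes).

MEM[0x1f,0x16,0x08] = 7e c7 1b

[0] 0x2c->0x03 len=3 : a1 ac fc
[1] 0x1d->0x13 len=4 : 5f 76 80 c7
[2] 0x23->0x1f len=4 : 7e 1b a1 25
[3] 0x1d->0x05 len=6 : 5f 76 7e 1b a1 25
query mem[0x1f]=0x7e, mem[0x16]=0xc7, mem[0x08]=0x1b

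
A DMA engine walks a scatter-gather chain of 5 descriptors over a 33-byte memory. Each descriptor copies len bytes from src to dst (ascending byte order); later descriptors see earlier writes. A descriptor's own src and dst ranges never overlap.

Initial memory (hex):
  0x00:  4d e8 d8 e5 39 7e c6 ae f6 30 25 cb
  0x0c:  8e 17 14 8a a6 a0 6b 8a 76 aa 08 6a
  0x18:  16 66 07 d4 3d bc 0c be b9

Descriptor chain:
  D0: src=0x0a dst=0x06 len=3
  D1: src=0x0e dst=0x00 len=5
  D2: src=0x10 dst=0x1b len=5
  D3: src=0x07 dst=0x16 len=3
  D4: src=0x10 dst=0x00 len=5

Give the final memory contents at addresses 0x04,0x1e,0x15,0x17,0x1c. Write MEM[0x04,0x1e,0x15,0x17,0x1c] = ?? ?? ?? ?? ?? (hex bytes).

MEM[0x04,0x1e,0x15,0x17,0x1c] = 76 8a aa 8e a0

D0: mem[0x06..0x08] <- [25 cb 8e]
D1: mem[0x00..0x04] <- [14 8a a6 a0 6b]
D2: mem[0x1b..0x1f] <- [a6 a0 6b 8a 76]
D3: mem[0x16..0x18] <- [cb 8e 30]
D4: mem[0x00..0x04] <- [a6 a0 6b 8a 76]
query mem[0x04]=0x76, mem[0x1e]=0x8a, mem[0x15]=0xaa, mem[0x17]=0x8e, mem[0x1c]=0xa0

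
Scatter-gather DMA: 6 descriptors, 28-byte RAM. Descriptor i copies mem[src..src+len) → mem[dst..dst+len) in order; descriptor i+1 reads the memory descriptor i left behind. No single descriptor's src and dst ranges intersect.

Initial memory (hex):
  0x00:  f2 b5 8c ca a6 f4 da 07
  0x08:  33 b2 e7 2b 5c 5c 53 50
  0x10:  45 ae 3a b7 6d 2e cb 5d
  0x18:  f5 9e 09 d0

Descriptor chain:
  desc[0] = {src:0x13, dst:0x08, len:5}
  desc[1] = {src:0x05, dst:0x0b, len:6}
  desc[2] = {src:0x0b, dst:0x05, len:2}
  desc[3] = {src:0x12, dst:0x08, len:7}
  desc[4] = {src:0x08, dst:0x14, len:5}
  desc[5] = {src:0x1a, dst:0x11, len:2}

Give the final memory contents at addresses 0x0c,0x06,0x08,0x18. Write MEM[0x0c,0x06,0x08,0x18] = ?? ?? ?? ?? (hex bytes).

#0 dst[0x08+5] := {0xb7,0x6d,0x2e,0xcb,0x5d}
#1 dst[0x0b+6] := {0xf4,0xda,0x07,0xb7,0x6d,0x2e}
#2 dst[0x05+2] := {0xf4,0xda}
#3 dst[0x08+7] := {0x3a,0xb7,0x6d,0x2e,0xcb,0x5d,0xf5}
#4 dst[0x14+5] := {0x3a,0xb7,0x6d,0x2e,0xcb}
#5 dst[0x11+2] := {0x09,0xd0}
query mem[0x0c]=0xcb, mem[0x06]=0xda, mem[0x08]=0x3a, mem[0x18]=0xcb

MEM[0x0c,0x06,0x08,0x18] = cb da 3a cb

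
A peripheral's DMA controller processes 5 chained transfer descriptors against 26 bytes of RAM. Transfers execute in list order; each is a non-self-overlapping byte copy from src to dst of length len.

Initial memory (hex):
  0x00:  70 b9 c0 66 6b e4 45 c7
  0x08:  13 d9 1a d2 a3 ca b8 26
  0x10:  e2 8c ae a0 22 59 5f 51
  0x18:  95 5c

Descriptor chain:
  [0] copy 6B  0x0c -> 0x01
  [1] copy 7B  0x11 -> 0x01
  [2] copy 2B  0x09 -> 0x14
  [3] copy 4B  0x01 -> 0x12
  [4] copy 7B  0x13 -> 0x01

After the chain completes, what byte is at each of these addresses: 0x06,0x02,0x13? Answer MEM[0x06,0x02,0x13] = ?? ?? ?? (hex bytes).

MEM[0x06,0x02,0x13] = 95 a0 ae

#0 dst[0x01+6] := {0xa3,0xca,0xb8,0x26,0xe2,0x8c}
#1 dst[0x01+7] := {0x8c,0xae,0xa0,0x22,0x59,0x5f,0x51}
#2 dst[0x14+2] := {0xd9,0x1a}
#3 dst[0x12+4] := {0x8c,0xae,0xa0,0x22}
#4 dst[0x01+7] := {0xae,0xa0,0x22,0x5f,0x51,0x95,0x5c}
query mem[0x06]=0x95, mem[0x02]=0xa0, mem[0x13]=0xae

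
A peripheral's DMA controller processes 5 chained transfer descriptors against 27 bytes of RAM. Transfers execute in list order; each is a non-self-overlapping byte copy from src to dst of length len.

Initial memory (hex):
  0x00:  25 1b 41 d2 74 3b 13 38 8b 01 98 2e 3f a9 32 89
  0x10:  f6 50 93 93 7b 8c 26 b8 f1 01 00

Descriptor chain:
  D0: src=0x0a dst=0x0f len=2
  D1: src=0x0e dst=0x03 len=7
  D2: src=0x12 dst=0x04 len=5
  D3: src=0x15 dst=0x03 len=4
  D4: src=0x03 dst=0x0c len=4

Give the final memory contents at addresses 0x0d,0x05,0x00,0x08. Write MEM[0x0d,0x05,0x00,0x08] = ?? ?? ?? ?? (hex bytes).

  after D0: wrote 2B at 0x0f = 982e
  after D1: wrote 7B at 0x03 = 32982e5093937b
  after D2: wrote 5B at 0x04 = 93937b8c26
  after D3: wrote 4B at 0x03 = 8c26b8f1
  after D4: wrote 4B at 0x0c = 8c26b8f1
query mem[0x0d]=0x26, mem[0x05]=0xb8, mem[0x00]=0x25, mem[0x08]=0x26

MEM[0x0d,0x05,0x00,0x08] = 26 b8 25 26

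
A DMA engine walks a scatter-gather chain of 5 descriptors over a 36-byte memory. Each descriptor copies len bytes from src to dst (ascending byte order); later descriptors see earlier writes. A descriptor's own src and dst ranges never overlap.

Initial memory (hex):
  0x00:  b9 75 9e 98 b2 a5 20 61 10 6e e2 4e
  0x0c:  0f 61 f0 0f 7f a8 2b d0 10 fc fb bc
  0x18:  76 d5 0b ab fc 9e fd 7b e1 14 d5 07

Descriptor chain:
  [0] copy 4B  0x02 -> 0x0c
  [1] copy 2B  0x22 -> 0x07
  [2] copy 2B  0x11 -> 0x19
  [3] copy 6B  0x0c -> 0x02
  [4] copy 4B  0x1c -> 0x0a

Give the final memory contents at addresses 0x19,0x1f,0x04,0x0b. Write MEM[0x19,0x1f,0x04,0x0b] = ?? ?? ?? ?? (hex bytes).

MEM[0x19,0x1f,0x04,0x0b] = a8 7b b2 9e

  after D0: wrote 4B at 0x0c = 9e98b2a5
  after D1: wrote 2B at 0x07 = d507
  after D2: wrote 2B at 0x19 = a82b
  after D3: wrote 6B at 0x02 = 9e98b2a57fa8
  after D4: wrote 4B at 0x0a = fc9efd7b
query mem[0x19]=0xa8, mem[0x1f]=0x7b, mem[0x04]=0xb2, mem[0x0b]=0x9e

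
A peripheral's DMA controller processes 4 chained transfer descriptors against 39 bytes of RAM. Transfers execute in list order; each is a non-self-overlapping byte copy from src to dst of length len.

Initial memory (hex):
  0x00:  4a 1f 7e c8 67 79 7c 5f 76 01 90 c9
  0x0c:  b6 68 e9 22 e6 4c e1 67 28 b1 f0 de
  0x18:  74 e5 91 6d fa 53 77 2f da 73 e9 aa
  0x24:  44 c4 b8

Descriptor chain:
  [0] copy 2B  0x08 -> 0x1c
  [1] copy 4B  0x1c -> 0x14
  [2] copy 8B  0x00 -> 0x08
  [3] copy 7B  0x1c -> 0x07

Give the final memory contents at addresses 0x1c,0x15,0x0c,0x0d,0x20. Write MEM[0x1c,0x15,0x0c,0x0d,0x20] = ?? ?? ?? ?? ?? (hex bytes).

[0] 0x08->0x1c len=2 : 76 01
[1] 0x1c->0x14 len=4 : 76 01 77 2f
[2] 0x00->0x08 len=8 : 4a 1f 7e c8 67 79 7c 5f
[3] 0x1c->0x07 len=7 : 76 01 77 2f da 73 e9
query mem[0x1c]=0x76, mem[0x15]=0x01, mem[0x0c]=0x73, mem[0x0d]=0xe9, mem[0x20]=0xda

MEM[0x1c,0x15,0x0c,0x0d,0x20] = 76 01 73 e9 da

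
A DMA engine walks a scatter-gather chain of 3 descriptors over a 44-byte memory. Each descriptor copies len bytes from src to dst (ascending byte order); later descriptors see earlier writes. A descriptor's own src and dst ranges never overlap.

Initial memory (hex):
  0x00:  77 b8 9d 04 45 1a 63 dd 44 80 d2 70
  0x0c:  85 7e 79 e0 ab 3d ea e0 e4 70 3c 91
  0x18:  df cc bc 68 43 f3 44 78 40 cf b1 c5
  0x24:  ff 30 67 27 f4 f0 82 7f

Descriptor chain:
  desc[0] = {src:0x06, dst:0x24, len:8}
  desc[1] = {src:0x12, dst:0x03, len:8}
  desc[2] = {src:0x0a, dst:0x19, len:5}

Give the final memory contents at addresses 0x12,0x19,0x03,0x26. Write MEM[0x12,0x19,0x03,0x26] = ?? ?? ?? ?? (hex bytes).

#0 dst[0x24+8] := {0x63,0xdd,0x44,0x80,0xd2,0x70,0x85,0x7e}
#1 dst[0x03+8] := {0xea,0xe0,0xe4,0x70,0x3c,0x91,0xdf,0xcc}
#2 dst[0x19+5] := {0xcc,0x70,0x85,0x7e,0x79}
query mem[0x12]=0xea, mem[0x19]=0xcc, mem[0x03]=0xea, mem[0x26]=0x44

MEM[0x12,0x19,0x03,0x26] = ea cc ea 44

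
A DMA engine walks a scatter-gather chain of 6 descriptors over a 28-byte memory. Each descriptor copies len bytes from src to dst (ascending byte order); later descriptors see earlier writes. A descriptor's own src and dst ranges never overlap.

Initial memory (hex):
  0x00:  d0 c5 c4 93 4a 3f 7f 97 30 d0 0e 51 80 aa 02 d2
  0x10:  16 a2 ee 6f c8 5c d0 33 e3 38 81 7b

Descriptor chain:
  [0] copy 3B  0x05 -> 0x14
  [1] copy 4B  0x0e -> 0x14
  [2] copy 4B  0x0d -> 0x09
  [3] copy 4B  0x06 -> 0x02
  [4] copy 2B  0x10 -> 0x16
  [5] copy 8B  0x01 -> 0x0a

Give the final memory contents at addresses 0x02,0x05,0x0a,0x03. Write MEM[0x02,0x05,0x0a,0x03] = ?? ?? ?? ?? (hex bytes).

MEM[0x02,0x05,0x0a,0x03] = 7f aa c5 97

D0: mem[0x14..0x16] <- [3f 7f 97]
D1: mem[0x14..0x17] <- [02 d2 16 a2]
D2: mem[0x09..0x0c] <- [aa 02 d2 16]
D3: mem[0x02..0x05] <- [7f 97 30 aa]
D4: mem[0x16..0x17] <- [16 a2]
D5: mem[0x0a..0x11] <- [c5 7f 97 30 aa 7f 97 30]
query mem[0x02]=0x7f, mem[0x05]=0xaa, mem[0x0a]=0xc5, mem[0x03]=0x97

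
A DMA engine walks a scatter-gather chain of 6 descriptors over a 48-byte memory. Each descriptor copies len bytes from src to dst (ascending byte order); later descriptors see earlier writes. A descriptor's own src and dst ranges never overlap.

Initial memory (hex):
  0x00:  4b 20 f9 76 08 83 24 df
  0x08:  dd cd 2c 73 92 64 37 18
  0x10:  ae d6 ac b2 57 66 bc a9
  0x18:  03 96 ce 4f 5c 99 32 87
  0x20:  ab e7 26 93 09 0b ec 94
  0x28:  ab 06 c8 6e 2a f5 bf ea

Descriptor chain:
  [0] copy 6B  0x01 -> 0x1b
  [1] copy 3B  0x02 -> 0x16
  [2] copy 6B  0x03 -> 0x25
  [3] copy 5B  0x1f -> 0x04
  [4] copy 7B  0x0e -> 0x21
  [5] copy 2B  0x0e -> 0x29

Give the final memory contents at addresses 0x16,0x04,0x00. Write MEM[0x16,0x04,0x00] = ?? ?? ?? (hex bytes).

MEM[0x16,0x04,0x00] = f9 83 4b

[0] 0x01->0x1b len=6 : 20 f9 76 08 83 24
[1] 0x02->0x16 len=3 : f9 76 08
[2] 0x03->0x25 len=6 : 76 08 83 24 df dd
[3] 0x1f->0x04 len=5 : 83 24 e7 26 93
[4] 0x0e->0x21 len=7 : 37 18 ae d6 ac b2 57
[5] 0x0e->0x29 len=2 : 37 18
query mem[0x16]=0xf9, mem[0x04]=0x83, mem[0x00]=0x4b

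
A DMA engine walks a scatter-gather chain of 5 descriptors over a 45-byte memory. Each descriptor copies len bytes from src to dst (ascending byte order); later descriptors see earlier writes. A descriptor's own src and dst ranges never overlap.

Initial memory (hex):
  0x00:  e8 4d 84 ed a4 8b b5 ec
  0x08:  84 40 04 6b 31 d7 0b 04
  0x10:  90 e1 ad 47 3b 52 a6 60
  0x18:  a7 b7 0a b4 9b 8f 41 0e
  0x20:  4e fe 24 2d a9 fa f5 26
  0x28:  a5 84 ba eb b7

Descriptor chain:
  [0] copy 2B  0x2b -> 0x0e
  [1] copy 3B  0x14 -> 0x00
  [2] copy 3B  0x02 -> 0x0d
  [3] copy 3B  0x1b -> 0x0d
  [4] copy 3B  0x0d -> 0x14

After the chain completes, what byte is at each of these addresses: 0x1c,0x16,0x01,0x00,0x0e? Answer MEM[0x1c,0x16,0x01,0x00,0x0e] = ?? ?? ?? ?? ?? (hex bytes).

MEM[0x1c,0x16,0x01,0x00,0x0e] = 9b 8f 52 3b 9b

#0 dst[0x0e+2] := {0xeb,0xb7}
#1 dst[0x00+3] := {0x3b,0x52,0xa6}
#2 dst[0x0d+3] := {0xa6,0xed,0xa4}
#3 dst[0x0d+3] := {0xb4,0x9b,0x8f}
#4 dst[0x14+3] := {0xb4,0x9b,0x8f}
query mem[0x1c]=0x9b, mem[0x16]=0x8f, mem[0x01]=0x52, mem[0x00]=0x3b, mem[0x0e]=0x9b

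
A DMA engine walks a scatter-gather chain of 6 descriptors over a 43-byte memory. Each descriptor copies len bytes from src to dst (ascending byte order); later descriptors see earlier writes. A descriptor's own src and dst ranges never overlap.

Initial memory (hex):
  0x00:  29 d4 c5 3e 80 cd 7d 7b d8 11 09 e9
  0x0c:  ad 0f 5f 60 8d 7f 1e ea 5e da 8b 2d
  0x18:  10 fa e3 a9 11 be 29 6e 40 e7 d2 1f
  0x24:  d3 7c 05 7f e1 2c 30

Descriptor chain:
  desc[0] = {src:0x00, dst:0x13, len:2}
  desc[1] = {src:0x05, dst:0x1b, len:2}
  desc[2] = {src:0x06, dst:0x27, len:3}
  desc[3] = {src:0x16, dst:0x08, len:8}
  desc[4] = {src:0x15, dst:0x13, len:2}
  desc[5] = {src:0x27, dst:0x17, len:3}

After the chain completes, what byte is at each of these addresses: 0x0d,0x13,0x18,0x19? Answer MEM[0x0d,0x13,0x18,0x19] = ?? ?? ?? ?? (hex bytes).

MEM[0x0d,0x13,0x18,0x19] = cd da 7b d8

  after D0: wrote 2B at 0x13 = 29d4
  after D1: wrote 2B at 0x1b = cd7d
  after D2: wrote 3B at 0x27 = 7d7bd8
  after D3: wrote 8B at 0x08 = 8b2d10fae3cd7dbe
  after D4: wrote 2B at 0x13 = da8b
  after D5: wrote 3B at 0x17 = 7d7bd8
query mem[0x0d]=0xcd, mem[0x13]=0xda, mem[0x18]=0x7b, mem[0x19]=0xd8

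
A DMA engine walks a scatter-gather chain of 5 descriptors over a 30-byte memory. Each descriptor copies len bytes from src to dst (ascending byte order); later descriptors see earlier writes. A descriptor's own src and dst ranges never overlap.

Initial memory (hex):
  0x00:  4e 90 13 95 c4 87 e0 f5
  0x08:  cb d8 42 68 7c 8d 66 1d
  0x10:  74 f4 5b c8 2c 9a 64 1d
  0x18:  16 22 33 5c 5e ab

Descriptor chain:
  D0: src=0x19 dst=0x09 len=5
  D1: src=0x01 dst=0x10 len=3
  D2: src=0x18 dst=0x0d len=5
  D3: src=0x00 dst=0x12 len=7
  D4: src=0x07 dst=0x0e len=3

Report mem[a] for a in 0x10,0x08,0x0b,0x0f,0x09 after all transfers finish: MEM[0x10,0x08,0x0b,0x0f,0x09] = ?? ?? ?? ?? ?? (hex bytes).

MEM[0x10,0x08,0x0b,0x0f,0x09] = 22 cb 5c cb 22

  after D0: wrote 5B at 0x09 = 22335c5eab
  after D1: wrote 3B at 0x10 = 901395
  after D2: wrote 5B at 0x0d = 1622335c5e
  after D3: wrote 7B at 0x12 = 4e901395c487e0
  after D4: wrote 3B at 0x0e = f5cb22
query mem[0x10]=0x22, mem[0x08]=0xcb, mem[0x0b]=0x5c, mem[0x0f]=0xcb, mem[0x09]=0x22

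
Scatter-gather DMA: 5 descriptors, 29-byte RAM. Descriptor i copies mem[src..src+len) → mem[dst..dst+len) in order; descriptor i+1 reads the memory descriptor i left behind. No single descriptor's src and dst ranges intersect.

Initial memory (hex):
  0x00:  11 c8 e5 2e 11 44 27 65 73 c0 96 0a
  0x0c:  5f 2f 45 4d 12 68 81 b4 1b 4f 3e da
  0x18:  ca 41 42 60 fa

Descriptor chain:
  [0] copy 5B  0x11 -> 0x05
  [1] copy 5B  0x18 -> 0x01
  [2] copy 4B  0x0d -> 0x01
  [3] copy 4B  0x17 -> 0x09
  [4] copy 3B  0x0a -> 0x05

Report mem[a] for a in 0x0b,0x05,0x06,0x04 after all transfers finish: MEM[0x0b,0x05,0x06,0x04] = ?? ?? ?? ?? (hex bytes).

MEM[0x0b,0x05,0x06,0x04] = 41 ca 41 12

D0: mem[0x05..0x09] <- [68 81 b4 1b 4f]
D1: mem[0x01..0x05] <- [ca 41 42 60 fa]
D2: mem[0x01..0x04] <- [2f 45 4d 12]
D3: mem[0x09..0x0c] <- [da ca 41 42]
D4: mem[0x05..0x07] <- [ca 41 42]
query mem[0x0b]=0x41, mem[0x05]=0xca, mem[0x06]=0x41, mem[0x04]=0x12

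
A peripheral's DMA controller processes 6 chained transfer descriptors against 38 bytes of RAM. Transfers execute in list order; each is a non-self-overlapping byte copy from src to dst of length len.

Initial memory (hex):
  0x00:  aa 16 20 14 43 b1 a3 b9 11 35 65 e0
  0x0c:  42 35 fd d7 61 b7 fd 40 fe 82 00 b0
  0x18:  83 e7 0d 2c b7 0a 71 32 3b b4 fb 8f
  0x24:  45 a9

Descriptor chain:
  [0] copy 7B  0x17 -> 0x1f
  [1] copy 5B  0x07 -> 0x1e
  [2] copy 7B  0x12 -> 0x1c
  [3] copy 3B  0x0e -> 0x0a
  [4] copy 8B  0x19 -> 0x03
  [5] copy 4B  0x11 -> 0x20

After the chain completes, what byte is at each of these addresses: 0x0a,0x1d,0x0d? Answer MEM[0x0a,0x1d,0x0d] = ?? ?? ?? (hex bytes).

MEM[0x0a,0x1d,0x0d] = 00 40 35

  after D0: wrote 7B at 0x1f = b083e70d2cb70a
  after D1: wrote 5B at 0x1e = b9113565e0
  after D2: wrote 7B at 0x1c = fd40fe8200b083
  after D3: wrote 3B at 0x0a = fdd761
  after D4: wrote 8B at 0x03 = e70d2cfd40fe8200
  after D5: wrote 4B at 0x20 = b7fd40fe
query mem[0x0a]=0x00, mem[0x1d]=0x40, mem[0x0d]=0x35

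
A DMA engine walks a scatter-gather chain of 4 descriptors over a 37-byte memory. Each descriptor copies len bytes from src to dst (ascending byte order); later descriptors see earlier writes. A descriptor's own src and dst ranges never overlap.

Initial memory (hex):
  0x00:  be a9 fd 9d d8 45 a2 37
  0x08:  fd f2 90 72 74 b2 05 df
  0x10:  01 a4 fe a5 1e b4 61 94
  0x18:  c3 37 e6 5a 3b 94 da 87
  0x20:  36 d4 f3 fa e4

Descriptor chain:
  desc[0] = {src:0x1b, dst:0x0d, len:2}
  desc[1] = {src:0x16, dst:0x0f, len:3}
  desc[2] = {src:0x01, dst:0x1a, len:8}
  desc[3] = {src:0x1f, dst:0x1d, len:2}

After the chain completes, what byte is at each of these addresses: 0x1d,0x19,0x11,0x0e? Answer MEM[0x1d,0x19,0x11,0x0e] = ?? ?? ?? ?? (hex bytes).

  after D0: wrote 2B at 0x0d = 5a3b
  after D1: wrote 3B at 0x0f = 6194c3
  after D2: wrote 8B at 0x1a = a9fd9dd845a237fd
  after D3: wrote 2B at 0x1d = a237
query mem[0x1d]=0xa2, mem[0x19]=0x37, mem[0x11]=0xc3, mem[0x0e]=0x3b

MEM[0x1d,0x19,0x11,0x0e] = a2 37 c3 3b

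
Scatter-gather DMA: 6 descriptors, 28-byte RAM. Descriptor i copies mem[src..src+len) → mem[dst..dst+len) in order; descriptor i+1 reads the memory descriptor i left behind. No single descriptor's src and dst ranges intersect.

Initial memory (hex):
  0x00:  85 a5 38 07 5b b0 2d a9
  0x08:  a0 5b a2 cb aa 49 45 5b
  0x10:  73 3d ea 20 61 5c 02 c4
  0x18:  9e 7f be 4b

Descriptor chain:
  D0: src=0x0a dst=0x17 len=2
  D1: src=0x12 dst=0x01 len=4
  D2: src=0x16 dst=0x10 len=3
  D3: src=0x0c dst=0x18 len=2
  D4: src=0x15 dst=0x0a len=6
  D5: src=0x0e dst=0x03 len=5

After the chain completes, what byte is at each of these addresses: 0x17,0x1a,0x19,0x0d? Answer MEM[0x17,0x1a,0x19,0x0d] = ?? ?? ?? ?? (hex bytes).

D0: mem[0x17..0x18] <- [a2 cb]
D1: mem[0x01..0x04] <- [ea 20 61 5c]
D2: mem[0x10..0x12] <- [02 a2 cb]
D3: mem[0x18..0x19] <- [aa 49]
D4: mem[0x0a..0x0f] <- [5c 02 a2 aa 49 be]
D5: mem[0x03..0x07] <- [49 be 02 a2 cb]
query mem[0x17]=0xa2, mem[0x1a]=0xbe, mem[0x19]=0x49, mem[0x0d]=0xaa

MEM[0x17,0x1a,0x19,0x0d] = a2 be 49 aa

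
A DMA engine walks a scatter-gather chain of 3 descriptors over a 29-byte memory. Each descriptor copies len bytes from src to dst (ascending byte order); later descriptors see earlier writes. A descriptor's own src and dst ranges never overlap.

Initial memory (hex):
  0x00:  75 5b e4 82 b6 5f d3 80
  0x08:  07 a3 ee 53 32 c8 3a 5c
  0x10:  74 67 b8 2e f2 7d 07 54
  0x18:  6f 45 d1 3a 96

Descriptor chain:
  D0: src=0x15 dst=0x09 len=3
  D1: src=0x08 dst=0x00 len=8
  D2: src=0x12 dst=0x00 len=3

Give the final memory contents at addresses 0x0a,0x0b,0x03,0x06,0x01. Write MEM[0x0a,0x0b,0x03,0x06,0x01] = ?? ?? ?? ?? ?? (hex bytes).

MEM[0x0a,0x0b,0x03,0x06,0x01] = 07 54 54 3a 2e

[0] 0x15->0x09 len=3 : 7d 07 54
[1] 0x08->0x00 len=8 : 07 7d 07 54 32 c8 3a 5c
[2] 0x12->0x00 len=3 : b8 2e f2
query mem[0x0a]=0x07, mem[0x0b]=0x54, mem[0x03]=0x54, mem[0x06]=0x3a, mem[0x01]=0x2e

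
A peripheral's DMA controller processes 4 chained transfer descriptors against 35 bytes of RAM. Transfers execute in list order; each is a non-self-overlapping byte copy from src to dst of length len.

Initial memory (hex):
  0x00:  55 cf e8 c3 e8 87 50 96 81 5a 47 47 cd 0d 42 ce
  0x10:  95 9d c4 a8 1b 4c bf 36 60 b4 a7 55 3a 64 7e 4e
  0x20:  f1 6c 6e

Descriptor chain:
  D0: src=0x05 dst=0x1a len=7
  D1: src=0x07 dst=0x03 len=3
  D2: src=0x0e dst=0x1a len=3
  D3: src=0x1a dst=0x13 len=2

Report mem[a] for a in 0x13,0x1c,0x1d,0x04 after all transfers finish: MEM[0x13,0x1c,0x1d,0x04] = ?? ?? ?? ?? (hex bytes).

[0] 0x05->0x1a len=7 : 87 50 96 81 5a 47 47
[1] 0x07->0x03 len=3 : 96 81 5a
[2] 0x0e->0x1a len=3 : 42 ce 95
[3] 0x1a->0x13 len=2 : 42 ce
query mem[0x13]=0x42, mem[0x1c]=0x95, mem[0x1d]=0x81, mem[0x04]=0x81

MEM[0x13,0x1c,0x1d,0x04] = 42 95 81 81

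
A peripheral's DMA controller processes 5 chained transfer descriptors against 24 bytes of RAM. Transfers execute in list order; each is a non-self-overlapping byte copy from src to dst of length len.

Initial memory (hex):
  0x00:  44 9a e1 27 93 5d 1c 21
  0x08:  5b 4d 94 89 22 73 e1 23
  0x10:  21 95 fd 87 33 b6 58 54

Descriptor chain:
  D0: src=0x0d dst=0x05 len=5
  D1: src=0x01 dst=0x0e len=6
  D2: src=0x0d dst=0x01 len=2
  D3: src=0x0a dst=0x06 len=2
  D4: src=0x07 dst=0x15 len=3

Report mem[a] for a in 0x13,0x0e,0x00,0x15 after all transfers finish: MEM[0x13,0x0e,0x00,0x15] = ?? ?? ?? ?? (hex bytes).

D0: mem[0x05..0x09] <- [73 e1 23 21 95]
D1: mem[0x0e..0x13] <- [9a e1 27 93 73 e1]
D2: mem[0x01..0x02] <- [73 9a]
D3: mem[0x06..0x07] <- [94 89]
D4: mem[0x15..0x17] <- [89 21 95]
query mem[0x13]=0xe1, mem[0x0e]=0x9a, mem[0x00]=0x44, mem[0x15]=0x89

MEM[0x13,0x0e,0x00,0x15] = e1 9a 44 89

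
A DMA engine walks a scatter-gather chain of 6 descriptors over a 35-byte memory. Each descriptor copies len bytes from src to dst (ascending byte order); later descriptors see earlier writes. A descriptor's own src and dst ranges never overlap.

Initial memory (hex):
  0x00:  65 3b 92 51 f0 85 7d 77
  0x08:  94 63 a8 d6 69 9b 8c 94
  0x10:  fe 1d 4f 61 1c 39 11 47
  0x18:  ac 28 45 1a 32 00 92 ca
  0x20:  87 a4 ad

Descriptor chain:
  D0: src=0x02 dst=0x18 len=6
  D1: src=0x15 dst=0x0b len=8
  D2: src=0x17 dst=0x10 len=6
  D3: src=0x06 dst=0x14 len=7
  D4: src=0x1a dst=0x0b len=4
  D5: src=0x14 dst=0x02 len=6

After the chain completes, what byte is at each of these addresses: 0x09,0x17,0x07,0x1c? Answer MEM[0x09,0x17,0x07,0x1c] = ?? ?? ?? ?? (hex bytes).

MEM[0x09,0x17,0x07,0x1c] = 63 63 39 7d

D0: mem[0x18..0x1d] <- [92 51 f0 85 7d 77]
D1: mem[0x0b..0x12] <- [39 11 47 92 51 f0 85 7d]
D2: mem[0x10..0x15] <- [47 92 51 f0 85 7d]
D3: mem[0x14..0x1a] <- [7d 77 94 63 a8 39 11]
D4: mem[0x0b..0x0e] <- [11 85 7d 77]
D5: mem[0x02..0x07] <- [7d 77 94 63 a8 39]
query mem[0x09]=0x63, mem[0x17]=0x63, mem[0x07]=0x39, mem[0x1c]=0x7d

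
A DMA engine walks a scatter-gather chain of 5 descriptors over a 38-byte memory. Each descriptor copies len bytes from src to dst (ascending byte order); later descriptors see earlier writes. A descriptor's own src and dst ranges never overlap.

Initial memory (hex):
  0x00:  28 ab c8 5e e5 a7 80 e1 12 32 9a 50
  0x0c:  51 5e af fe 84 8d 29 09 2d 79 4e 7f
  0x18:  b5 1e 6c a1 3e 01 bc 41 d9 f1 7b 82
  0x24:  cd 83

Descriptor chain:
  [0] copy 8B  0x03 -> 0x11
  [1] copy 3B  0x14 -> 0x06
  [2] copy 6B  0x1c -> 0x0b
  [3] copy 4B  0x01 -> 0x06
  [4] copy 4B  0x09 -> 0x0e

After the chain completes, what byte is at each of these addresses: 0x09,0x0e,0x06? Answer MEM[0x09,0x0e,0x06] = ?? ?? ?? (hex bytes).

  after D0: wrote 8B at 0x11 = 5ee5a780e112329a
  after D1: wrote 3B at 0x06 = 80e112
  after D2: wrote 6B at 0x0b = 3e01bc41d9f1
  after D3: wrote 4B at 0x06 = abc85ee5
  after D4: wrote 4B at 0x0e = e59a3e01
query mem[0x09]=0xe5, mem[0x0e]=0xe5, mem[0x06]=0xab

MEM[0x09,0x0e,0x06] = e5 e5 ab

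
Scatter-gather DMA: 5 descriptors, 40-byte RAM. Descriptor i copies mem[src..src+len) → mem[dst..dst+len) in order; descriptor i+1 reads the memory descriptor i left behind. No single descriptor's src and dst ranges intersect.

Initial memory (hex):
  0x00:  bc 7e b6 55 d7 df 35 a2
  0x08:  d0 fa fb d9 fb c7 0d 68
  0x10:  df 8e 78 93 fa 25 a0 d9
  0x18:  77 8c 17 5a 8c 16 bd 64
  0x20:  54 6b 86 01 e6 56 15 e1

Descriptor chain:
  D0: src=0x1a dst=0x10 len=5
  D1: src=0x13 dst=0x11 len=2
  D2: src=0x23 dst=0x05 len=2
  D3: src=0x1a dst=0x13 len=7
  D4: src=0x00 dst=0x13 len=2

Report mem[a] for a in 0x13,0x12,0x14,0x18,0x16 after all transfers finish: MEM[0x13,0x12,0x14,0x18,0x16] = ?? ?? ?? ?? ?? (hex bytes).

MEM[0x13,0x12,0x14,0x18,0x16] = bc bd 7e 64 16

  after D0: wrote 5B at 0x10 = 175a8c16bd
  after D1: wrote 2B at 0x11 = 16bd
  after D2: wrote 2B at 0x05 = 01e6
  after D3: wrote 7B at 0x13 = 175a8c16bd6454
  after D4: wrote 2B at 0x13 = bc7e
query mem[0x13]=0xbc, mem[0x12]=0xbd, mem[0x14]=0x7e, mem[0x18]=0x64, mem[0x16]=0x16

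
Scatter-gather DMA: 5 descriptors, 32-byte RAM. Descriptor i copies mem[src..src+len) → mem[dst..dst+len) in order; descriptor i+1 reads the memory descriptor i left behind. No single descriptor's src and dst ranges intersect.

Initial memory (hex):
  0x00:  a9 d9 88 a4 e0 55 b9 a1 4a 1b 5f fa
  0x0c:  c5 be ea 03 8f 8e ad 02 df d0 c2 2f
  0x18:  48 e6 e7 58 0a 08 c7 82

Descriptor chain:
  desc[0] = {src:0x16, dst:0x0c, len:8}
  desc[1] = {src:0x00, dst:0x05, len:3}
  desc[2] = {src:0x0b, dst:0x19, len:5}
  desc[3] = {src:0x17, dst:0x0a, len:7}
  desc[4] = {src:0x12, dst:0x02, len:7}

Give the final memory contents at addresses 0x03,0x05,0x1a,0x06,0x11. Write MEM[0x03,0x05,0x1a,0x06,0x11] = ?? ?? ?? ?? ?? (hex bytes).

[0] 0x16->0x0c len=8 : c2 2f 48 e6 e7 58 0a 08
[1] 0x00->0x05 len=3 : a9 d9 88
[2] 0x0b->0x19 len=5 : fa c2 2f 48 e6
[3] 0x17->0x0a len=7 : 2f 48 fa c2 2f 48 e6
[4] 0x12->0x02 len=7 : 0a 08 df d0 c2 2f 48
query mem[0x03]=0x08, mem[0x05]=0xd0, mem[0x1a]=0xc2, mem[0x06]=0xc2, mem[0x11]=0x58

MEM[0x03,0x05,0x1a,0x06,0x11] = 08 d0 c2 c2 58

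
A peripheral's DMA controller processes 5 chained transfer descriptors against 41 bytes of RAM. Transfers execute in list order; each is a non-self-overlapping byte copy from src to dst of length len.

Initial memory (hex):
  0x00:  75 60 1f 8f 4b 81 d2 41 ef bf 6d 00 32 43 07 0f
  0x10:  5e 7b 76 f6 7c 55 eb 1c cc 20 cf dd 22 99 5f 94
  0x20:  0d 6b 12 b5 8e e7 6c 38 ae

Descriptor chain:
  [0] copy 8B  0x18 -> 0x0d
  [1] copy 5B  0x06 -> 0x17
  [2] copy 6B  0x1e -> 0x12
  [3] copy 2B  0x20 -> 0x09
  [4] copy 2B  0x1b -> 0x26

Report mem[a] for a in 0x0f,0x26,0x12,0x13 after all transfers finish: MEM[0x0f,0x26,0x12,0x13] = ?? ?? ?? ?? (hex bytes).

[0] 0x18->0x0d len=8 : cc 20 cf dd 22 99 5f 94
[1] 0x06->0x17 len=5 : d2 41 ef bf 6d
[2] 0x1e->0x12 len=6 : 5f 94 0d 6b 12 b5
[3] 0x20->0x09 len=2 : 0d 6b
[4] 0x1b->0x26 len=2 : 6d 22
query mem[0x0f]=0xcf, mem[0x26]=0x6d, mem[0x12]=0x5f, mem[0x13]=0x94

MEM[0x0f,0x26,0x12,0x13] = cf 6d 5f 94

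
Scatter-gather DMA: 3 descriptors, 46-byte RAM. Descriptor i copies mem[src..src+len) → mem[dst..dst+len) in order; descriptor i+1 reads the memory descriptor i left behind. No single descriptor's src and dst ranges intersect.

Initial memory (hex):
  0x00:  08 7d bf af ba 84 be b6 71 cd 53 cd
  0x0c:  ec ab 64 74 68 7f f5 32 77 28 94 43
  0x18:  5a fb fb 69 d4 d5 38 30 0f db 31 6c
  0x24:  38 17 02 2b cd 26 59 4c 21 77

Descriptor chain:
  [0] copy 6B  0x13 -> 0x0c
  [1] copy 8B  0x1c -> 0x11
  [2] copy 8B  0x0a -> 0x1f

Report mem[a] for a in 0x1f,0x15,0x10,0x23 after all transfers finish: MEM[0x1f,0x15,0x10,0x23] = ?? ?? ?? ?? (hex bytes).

[0] 0x13->0x0c len=6 : 32 77 28 94 43 5a
[1] 0x1c->0x11 len=8 : d4 d5 38 30 0f db 31 6c
[2] 0x0a->0x1f len=8 : 53 cd 32 77 28 94 43 d4
query mem[0x1f]=0x53, mem[0x15]=0x0f, mem[0x10]=0x43, mem[0x23]=0x28

MEM[0x1f,0x15,0x10,0x23] = 53 0f 43 28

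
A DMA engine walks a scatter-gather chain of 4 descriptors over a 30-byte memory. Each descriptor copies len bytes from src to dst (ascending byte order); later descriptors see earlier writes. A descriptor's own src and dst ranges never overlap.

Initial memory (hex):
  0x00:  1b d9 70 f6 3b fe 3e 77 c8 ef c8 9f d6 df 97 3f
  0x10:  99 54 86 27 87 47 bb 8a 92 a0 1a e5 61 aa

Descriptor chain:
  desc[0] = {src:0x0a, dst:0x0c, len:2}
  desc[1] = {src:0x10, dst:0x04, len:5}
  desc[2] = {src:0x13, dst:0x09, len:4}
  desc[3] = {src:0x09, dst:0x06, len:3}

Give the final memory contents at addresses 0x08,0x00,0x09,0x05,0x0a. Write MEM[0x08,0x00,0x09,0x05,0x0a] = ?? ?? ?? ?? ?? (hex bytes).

MEM[0x08,0x00,0x09,0x05,0x0a] = 47 1b 27 54 87

D0: mem[0x0c..0x0d] <- [c8 9f]
D1: mem[0x04..0x08] <- [99 54 86 27 87]
D2: mem[0x09..0x0c] <- [27 87 47 bb]
D3: mem[0x06..0x08] <- [27 87 47]
query mem[0x08]=0x47, mem[0x00]=0x1b, mem[0x09]=0x27, mem[0x05]=0x54, mem[0x0a]=0x87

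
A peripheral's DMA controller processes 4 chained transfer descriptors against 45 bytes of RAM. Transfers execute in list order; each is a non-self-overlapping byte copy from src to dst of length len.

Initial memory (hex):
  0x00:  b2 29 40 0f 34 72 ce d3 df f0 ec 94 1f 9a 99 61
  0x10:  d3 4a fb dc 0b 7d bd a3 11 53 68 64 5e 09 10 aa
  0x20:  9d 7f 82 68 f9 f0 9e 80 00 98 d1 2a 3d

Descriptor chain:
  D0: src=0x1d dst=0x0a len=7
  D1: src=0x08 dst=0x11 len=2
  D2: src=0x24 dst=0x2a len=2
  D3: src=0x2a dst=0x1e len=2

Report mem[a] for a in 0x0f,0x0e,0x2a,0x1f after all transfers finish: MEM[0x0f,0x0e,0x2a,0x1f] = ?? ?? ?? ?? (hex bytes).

MEM[0x0f,0x0e,0x2a,0x1f] = 82 7f f9 f0

#0 dst[0x0a+7] := {0x09,0x10,0xaa,0x9d,0x7f,0x82,0x68}
#1 dst[0x11+2] := {0xdf,0xf0}
#2 dst[0x2a+2] := {0xf9,0xf0}
#3 dst[0x1e+2] := {0xf9,0xf0}
query mem[0x0f]=0x82, mem[0x0e]=0x7f, mem[0x2a]=0xf9, mem[0x1f]=0xf0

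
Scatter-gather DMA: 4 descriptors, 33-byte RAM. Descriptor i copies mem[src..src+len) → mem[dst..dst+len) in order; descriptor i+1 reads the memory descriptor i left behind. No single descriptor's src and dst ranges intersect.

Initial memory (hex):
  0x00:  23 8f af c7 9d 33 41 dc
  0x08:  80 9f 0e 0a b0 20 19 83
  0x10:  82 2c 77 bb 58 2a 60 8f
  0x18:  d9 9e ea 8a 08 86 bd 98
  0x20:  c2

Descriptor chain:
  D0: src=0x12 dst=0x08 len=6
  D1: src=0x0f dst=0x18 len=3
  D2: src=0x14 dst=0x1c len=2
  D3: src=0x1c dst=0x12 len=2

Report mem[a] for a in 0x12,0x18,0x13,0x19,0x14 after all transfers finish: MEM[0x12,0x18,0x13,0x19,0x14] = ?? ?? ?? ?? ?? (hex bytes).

#0 dst[0x08+6] := {0x77,0xbb,0x58,0x2a,0x60,0x8f}
#1 dst[0x18+3] := {0x83,0x82,0x2c}
#2 dst[0x1c+2] := {0x58,0x2a}
#3 dst[0x12+2] := {0x58,0x2a}
query mem[0x12]=0x58, mem[0x18]=0x83, mem[0x13]=0x2a, mem[0x19]=0x82, mem[0x14]=0x58

MEM[0x12,0x18,0x13,0x19,0x14] = 58 83 2a 82 58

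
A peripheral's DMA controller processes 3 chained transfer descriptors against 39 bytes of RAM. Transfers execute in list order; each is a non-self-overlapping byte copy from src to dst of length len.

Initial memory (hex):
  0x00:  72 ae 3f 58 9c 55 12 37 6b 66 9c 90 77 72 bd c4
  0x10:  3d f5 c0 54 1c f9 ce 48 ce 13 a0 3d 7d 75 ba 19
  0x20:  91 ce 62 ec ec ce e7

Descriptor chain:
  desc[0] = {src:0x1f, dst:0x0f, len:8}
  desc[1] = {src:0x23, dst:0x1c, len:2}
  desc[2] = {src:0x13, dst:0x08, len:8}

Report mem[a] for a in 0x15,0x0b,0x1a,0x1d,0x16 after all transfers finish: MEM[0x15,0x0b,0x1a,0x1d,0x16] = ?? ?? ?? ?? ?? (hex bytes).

[0] 0x1f->0x0f len=8 : 19 91 ce 62 ec ec ce e7
[1] 0x23->0x1c len=2 : ec ec
[2] 0x13->0x08 len=8 : ec ec ce e7 48 ce 13 a0
query mem[0x15]=0xce, mem[0x0b]=0xe7, mem[0x1a]=0xa0, mem[0x1d]=0xec, mem[0x16]=0xe7

MEM[0x15,0x0b,0x1a,0x1d,0x16] = ce e7 a0 ec e7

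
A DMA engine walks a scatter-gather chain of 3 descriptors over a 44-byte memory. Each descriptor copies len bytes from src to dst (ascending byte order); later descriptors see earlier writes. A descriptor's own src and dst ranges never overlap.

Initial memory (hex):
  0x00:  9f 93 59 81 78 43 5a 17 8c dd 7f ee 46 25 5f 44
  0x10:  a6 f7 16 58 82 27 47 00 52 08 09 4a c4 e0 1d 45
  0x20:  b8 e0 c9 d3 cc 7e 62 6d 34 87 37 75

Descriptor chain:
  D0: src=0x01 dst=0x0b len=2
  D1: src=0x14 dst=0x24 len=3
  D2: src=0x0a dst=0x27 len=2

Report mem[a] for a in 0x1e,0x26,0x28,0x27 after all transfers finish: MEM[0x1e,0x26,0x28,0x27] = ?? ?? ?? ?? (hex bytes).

MEM[0x1e,0x26,0x28,0x27] = 1d 47 93 7f

D0: mem[0x0b..0x0c] <- [93 59]
D1: mem[0x24..0x26] <- [82 27 47]
D2: mem[0x27..0x28] <- [7f 93]
query mem[0x1e]=0x1d, mem[0x26]=0x47, mem[0x28]=0x93, mem[0x27]=0x7f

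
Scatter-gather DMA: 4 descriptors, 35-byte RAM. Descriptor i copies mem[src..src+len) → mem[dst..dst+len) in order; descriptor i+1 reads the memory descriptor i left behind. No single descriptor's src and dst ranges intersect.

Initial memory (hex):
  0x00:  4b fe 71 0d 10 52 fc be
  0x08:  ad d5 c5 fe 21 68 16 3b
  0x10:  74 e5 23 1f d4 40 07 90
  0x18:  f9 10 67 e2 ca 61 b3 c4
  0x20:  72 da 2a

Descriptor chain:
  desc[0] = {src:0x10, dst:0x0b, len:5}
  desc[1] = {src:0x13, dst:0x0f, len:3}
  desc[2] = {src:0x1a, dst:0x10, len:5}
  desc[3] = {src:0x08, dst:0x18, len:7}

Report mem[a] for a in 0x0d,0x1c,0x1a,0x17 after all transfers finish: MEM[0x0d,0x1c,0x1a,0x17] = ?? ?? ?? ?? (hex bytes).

MEM[0x0d,0x1c,0x1a,0x17] = 23 e5 c5 90

D0: mem[0x0b..0x0f] <- [74 e5 23 1f d4]
D1: mem[0x0f..0x11] <- [1f d4 40]
D2: mem[0x10..0x14] <- [67 e2 ca 61 b3]
D3: mem[0x18..0x1e] <- [ad d5 c5 74 e5 23 1f]
query mem[0x0d]=0x23, mem[0x1c]=0xe5, mem[0x1a]=0xc5, mem[0x17]=0x90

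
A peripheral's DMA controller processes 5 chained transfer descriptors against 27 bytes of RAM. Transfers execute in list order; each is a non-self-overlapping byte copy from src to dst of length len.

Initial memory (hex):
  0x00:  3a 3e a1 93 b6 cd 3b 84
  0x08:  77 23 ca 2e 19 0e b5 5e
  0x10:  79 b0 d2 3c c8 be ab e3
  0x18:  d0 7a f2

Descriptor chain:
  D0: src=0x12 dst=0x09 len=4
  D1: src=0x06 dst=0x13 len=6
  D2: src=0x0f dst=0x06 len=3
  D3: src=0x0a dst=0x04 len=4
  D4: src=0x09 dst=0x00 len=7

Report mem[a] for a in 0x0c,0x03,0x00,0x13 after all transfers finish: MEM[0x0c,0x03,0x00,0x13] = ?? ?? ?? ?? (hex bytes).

MEM[0x0c,0x03,0x00,0x13] = be be d2 3b

#0 dst[0x09+4] := {0xd2,0x3c,0xc8,0xbe}
#1 dst[0x13+6] := {0x3b,0x84,0x77,0xd2,0x3c,0xc8}
#2 dst[0x06+3] := {0x5e,0x79,0xb0}
#3 dst[0x04+4] := {0x3c,0xc8,0xbe,0x0e}
#4 dst[0x00+7] := {0xd2,0x3c,0xc8,0xbe,0x0e,0xb5,0x5e}
query mem[0x0c]=0xbe, mem[0x03]=0xbe, mem[0x00]=0xd2, mem[0x13]=0x3b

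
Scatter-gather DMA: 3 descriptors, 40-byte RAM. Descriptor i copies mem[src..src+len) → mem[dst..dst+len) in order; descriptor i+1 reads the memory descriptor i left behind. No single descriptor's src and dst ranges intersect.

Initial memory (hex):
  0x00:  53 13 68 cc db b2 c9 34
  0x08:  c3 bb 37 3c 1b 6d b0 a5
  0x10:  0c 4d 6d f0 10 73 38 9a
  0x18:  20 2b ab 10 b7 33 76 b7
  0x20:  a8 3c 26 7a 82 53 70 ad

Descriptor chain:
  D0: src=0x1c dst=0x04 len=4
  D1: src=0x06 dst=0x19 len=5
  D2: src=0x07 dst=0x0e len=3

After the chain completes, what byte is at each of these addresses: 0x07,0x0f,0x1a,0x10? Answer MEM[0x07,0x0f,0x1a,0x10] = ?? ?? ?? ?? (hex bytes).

#0 dst[0x04+4] := {0xb7,0x33,0x76,0xb7}
#1 dst[0x19+5] := {0x76,0xb7,0xc3,0xbb,0x37}
#2 dst[0x0e+3] := {0xb7,0xc3,0xbb}
query mem[0x07]=0xb7, mem[0x0f]=0xc3, mem[0x1a]=0xb7, mem[0x10]=0xbb

MEM[0x07,0x0f,0x1a,0x10] = b7 c3 b7 bb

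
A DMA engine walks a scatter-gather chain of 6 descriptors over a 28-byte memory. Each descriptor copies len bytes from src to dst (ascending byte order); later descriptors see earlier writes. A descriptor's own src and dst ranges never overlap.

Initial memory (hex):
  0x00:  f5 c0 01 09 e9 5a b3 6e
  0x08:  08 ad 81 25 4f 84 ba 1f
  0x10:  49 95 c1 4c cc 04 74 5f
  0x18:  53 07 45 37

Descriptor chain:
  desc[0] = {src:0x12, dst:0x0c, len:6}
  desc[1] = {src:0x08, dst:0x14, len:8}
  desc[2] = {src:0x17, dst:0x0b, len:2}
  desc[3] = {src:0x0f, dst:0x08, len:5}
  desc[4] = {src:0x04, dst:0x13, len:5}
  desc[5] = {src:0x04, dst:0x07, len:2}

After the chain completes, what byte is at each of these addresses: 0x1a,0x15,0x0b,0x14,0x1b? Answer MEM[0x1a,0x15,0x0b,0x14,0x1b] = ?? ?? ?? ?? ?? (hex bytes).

  after D0: wrote 6B at 0x0c = c14ccc04745f
  after D1: wrote 8B at 0x14 = 08ad8125c14ccc04
  after D2: wrote 2B at 0x0b = 25c1
  after D3: wrote 5B at 0x08 = 04745fc14c
  after D4: wrote 5B at 0x13 = e95ab36e04
  after D5: wrote 2B at 0x07 = e95a
query mem[0x1a]=0xcc, mem[0x15]=0xb3, mem[0x0b]=0xc1, mem[0x14]=0x5a, mem[0x1b]=0x04

MEM[0x1a,0x15,0x0b,0x14,0x1b] = cc b3 c1 5a 04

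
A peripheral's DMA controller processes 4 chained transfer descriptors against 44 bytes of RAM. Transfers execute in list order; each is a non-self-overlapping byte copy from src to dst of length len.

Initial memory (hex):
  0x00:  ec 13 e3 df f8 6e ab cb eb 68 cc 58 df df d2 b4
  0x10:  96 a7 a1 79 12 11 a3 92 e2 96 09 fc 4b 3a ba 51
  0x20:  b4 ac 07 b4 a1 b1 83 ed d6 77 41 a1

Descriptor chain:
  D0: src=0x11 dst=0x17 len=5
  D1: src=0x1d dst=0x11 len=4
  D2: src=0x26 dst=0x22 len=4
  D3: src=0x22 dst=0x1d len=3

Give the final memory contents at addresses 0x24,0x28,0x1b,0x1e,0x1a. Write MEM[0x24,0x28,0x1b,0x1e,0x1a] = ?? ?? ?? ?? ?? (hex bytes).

D0: mem[0x17..0x1b] <- [a7 a1 79 12 11]
D1: mem[0x11..0x14] <- [3a ba 51 b4]
D2: mem[0x22..0x25] <- [83 ed d6 77]
D3: mem[0x1d..0x1f] <- [83 ed d6]
query mem[0x24]=0xd6, mem[0x28]=0xd6, mem[0x1b]=0x11, mem[0x1e]=0xed, mem[0x1a]=0x12

MEM[0x24,0x28,0x1b,0x1e,0x1a] = d6 d6 11 ed 12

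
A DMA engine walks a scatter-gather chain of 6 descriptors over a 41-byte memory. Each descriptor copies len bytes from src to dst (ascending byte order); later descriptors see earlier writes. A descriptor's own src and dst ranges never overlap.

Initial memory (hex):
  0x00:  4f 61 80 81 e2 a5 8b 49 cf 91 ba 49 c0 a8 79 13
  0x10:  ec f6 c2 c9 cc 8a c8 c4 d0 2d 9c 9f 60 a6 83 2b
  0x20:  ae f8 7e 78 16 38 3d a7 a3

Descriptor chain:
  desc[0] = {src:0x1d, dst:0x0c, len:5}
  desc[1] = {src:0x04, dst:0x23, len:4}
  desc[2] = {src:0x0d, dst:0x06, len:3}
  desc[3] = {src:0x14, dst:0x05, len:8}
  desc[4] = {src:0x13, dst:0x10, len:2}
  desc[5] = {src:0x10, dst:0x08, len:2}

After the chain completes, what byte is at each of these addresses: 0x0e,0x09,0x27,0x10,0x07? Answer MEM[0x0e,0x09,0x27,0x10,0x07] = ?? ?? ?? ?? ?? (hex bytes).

#0 dst[0x0c+5] := {0xa6,0x83,0x2b,0xae,0xf8}
#1 dst[0x23+4] := {0xe2,0xa5,0x8b,0x49}
#2 dst[0x06+3] := {0x83,0x2b,0xae}
#3 dst[0x05+8] := {0xcc,0x8a,0xc8,0xc4,0xd0,0x2d,0x9c,0x9f}
#4 dst[0x10+2] := {0xc9,0xcc}
#5 dst[0x08+2] := {0xc9,0xcc}
query mem[0x0e]=0x2b, mem[0x09]=0xcc, mem[0x27]=0xa7, mem[0x10]=0xc9, mem[0x07]=0xc8

MEM[0x0e,0x09,0x27,0x10,0x07] = 2b cc a7 c9 c8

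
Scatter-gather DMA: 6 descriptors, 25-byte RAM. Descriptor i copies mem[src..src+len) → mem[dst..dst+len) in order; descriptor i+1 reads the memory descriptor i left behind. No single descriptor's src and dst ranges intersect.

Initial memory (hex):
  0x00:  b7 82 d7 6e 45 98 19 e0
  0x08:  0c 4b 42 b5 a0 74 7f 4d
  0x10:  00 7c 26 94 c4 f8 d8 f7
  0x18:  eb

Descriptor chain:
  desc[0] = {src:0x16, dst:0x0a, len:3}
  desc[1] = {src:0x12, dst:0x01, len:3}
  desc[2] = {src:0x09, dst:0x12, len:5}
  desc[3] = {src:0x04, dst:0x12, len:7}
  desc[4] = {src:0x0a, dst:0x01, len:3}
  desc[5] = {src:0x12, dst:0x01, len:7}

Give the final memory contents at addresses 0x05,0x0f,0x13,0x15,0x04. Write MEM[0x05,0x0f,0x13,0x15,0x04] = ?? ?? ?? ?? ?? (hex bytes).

MEM[0x05,0x0f,0x13,0x15,0x04] = 0c 4d 98 e0 e0

#0 dst[0x0a+3] := {0xd8,0xf7,0xeb}
#1 dst[0x01+3] := {0x26,0x94,0xc4}
#2 dst[0x12+5] := {0x4b,0xd8,0xf7,0xeb,0x74}
#3 dst[0x12+7] := {0x45,0x98,0x19,0xe0,0x0c,0x4b,0xd8}
#4 dst[0x01+3] := {0xd8,0xf7,0xeb}
#5 dst[0x01+7] := {0x45,0x98,0x19,0xe0,0x0c,0x4b,0xd8}
query mem[0x05]=0x0c, mem[0x0f]=0x4d, mem[0x13]=0x98, mem[0x15]=0xe0, mem[0x04]=0xe0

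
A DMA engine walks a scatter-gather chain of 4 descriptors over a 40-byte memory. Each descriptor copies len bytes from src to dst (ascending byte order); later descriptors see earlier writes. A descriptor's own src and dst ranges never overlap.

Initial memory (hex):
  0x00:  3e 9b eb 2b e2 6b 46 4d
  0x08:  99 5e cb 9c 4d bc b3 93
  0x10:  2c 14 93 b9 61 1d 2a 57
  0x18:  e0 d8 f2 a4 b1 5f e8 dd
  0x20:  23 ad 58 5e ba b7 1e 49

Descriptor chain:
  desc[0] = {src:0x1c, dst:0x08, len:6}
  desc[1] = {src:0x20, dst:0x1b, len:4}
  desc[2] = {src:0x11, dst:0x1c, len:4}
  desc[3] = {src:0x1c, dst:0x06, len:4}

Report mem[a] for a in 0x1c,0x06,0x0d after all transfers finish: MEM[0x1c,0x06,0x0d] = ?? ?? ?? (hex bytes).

[0] 0x1c->0x08 len=6 : b1 5f e8 dd 23 ad
[1] 0x20->0x1b len=4 : 23 ad 58 5e
[2] 0x11->0x1c len=4 : 14 93 b9 61
[3] 0x1c->0x06 len=4 : 14 93 b9 61
query mem[0x1c]=0x14, mem[0x06]=0x14, mem[0x0d]=0xad

MEM[0x1c,0x06,0x0d] = 14 14 ad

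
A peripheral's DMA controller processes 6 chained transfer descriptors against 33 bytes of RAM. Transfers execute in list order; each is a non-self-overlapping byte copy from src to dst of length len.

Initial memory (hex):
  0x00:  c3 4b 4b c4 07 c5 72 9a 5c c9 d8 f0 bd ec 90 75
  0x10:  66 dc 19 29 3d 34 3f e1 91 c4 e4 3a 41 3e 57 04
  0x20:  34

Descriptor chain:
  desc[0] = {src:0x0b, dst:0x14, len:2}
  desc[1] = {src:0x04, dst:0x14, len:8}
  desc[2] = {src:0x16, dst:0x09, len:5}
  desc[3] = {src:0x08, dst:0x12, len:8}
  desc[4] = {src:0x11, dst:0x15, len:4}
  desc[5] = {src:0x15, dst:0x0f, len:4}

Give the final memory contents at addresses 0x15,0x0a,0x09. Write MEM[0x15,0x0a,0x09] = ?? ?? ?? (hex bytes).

MEM[0x15,0x0a,0x09] = dc 9a 72

#0 dst[0x14+2] := {0xf0,0xbd}
#1 dst[0x14+8] := {0x07,0xc5,0x72,0x9a,0x5c,0xc9,0xd8,0xf0}
#2 dst[0x09+5] := {0x72,0x9a,0x5c,0xc9,0xd8}
#3 dst[0x12+8] := {0x5c,0x72,0x9a,0x5c,0xc9,0xd8,0x90,0x75}
#4 dst[0x15+4] := {0xdc,0x5c,0x72,0x9a}
#5 dst[0x0f+4] := {0xdc,0x5c,0x72,0x9a}
query mem[0x15]=0xdc, mem[0x0a]=0x9a, mem[0x09]=0x72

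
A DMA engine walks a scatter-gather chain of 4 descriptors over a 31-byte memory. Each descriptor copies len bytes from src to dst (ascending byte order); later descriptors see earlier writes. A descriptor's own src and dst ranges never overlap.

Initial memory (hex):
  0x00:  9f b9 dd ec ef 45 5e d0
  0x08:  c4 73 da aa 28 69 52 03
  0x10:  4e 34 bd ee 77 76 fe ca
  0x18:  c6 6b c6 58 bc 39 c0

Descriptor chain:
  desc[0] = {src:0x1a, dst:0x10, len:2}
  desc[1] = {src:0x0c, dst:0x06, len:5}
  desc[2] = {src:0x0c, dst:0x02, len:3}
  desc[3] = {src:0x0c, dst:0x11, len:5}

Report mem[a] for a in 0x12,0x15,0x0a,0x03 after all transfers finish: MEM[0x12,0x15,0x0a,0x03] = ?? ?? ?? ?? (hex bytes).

MEM[0x12,0x15,0x0a,0x03] = 69 c6 c6 69

D0: mem[0x10..0x11] <- [c6 58]
D1: mem[0x06..0x0a] <- [28 69 52 03 c6]
D2: mem[0x02..0x04] <- [28 69 52]
D3: mem[0x11..0x15] <- [28 69 52 03 c6]
query mem[0x12]=0x69, mem[0x15]=0xc6, mem[0x0a]=0xc6, mem[0x03]=0x69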